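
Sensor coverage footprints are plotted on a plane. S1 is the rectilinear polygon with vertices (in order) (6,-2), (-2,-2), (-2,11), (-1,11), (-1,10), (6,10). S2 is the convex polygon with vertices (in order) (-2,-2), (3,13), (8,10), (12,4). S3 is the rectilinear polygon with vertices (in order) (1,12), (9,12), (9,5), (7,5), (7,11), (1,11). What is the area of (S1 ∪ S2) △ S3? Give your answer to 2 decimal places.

132.61

|S1 ∪ S2| = 137.7143.
|(S1 ∪ S2) ∩ S3| = 12.55.
|(S1 ∪ S2) △ S3| = 137.7143 + 20 − 25.1 = 132.61.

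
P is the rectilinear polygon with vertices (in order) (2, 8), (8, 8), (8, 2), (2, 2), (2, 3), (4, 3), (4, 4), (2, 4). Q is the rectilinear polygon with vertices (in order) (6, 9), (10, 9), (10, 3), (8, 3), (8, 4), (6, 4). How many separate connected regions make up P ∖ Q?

P ∖ Q is a single connected region.

1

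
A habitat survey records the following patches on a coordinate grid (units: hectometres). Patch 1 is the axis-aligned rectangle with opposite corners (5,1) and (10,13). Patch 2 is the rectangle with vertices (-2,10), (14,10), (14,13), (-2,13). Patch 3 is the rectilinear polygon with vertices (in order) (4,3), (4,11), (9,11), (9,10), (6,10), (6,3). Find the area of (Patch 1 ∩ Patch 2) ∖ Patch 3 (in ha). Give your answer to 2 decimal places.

|Patch 1 ∩ Patch 2| = 15.
|(Patch 1 ∩ Patch 2) ∩ Patch 3| = 4.
|(Patch 1 ∩ Patch 2) ∖ Patch 3| = 15 − 4 = 11.00.

11.00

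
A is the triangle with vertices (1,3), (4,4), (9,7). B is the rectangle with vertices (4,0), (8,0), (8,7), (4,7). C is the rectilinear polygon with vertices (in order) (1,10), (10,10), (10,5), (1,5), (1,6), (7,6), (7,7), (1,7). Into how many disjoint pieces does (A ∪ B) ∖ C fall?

(A ∪ B) ∖ C splits into 2 disjoint pieces (area 20.75, area 3).

2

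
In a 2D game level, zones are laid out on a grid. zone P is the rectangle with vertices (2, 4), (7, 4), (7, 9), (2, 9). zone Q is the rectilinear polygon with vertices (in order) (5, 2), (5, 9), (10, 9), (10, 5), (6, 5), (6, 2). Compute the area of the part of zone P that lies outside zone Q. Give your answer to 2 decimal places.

16.00

|zone P| = 25, |zone P∩zone Q| = 9.
|zone P ∖ zone Q| = |zone P| − |zone P∩zone Q| = 25 − 9 = 16.00.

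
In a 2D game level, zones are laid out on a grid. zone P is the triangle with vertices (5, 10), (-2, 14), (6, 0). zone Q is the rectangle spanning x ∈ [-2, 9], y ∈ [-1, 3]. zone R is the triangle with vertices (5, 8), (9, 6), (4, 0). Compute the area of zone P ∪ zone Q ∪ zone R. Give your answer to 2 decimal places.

By inclusion–exclusion:
Individual areas: |zone P| = 33, |zone Q| = 44, |zone R| = 17.
|zone P∩zone Q| = 2.1214.
|zone P∩zone R| = 5.1986.
|zone Q∩zone R| = 3.1875.
|zone P∩zone Q∩zone R| = 1.3966.
|zone P ∪ zone Q ∪ zone R| = 94 − 10.5075 + 1.3966 = 84.89.

84.89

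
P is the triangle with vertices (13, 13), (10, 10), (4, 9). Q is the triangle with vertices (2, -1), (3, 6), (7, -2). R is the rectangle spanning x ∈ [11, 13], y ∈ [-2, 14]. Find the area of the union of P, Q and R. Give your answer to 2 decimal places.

56.39

By inclusion–exclusion:
Individual areas: |P| = 7.5, |Q| = 18, |R| = 32.
|P∩Q| = 0.
|P∩R| = 1.1111.
|Q∩R| = 0.
|P∩Q∩R| = 0.
|P ∪ Q ∪ R| = 57.5 − 1.1111 + 0 = 56.39.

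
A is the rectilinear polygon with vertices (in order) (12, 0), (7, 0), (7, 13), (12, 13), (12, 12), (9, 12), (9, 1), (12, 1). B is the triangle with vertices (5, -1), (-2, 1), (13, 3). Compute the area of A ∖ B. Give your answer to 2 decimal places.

|A| = 32, |A∩B| = 3.6667.
|A ∖ B| = |A| − |A∩B| = 32 − 3.6667 = 28.33.

28.33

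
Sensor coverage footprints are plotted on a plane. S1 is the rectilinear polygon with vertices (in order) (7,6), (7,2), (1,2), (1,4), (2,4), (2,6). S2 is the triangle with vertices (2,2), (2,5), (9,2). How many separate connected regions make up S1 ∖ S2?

2

S1 ∖ S2 splits into 2 disjoint pieces (area 10.3571, area 2).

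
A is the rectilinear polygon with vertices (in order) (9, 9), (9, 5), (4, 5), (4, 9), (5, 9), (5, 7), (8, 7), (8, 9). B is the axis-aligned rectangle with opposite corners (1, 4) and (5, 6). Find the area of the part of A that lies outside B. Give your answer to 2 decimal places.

13.00

|A| = 14, |A∩B| = 1.
|A ∖ B| = |A| − |A∩B| = 14 − 1 = 13.00.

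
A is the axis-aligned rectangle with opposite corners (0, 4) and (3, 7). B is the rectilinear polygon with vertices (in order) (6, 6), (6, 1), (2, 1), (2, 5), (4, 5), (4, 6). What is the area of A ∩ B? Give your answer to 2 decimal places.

1.00

The intersection is the polygon with vertices (3,4), (2,4), (2,5), (3,5).
By the shoelace formula its area is 1.00.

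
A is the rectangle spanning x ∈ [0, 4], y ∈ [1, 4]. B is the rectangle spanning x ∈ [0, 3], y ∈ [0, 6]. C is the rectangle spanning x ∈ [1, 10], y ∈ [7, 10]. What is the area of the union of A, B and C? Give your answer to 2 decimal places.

48.00

By inclusion–exclusion:
Individual areas: |A| = 12, |B| = 18, |C| = 27.
|A∩B|: x∈[0,3], y∈[1,4] → 3·3 = 9.
|A∩C| = 0 (no overlap).
|B∩C| = 0 (no overlap).
|A∩B∩C| = 0.
|A ∪ B ∪ C| = 57 − 9 + 0 = 48.00.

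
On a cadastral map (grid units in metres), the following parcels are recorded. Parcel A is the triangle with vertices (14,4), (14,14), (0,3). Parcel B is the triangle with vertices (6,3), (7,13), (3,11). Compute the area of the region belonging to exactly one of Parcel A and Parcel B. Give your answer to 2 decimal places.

80.24

|Parcel A| = 70, |Parcel B| = 19, |Parcel A∩Parcel B| = 4.3819.
|Parcel A △ Parcel B| = |Parcel A| + |Parcel B| − 2·|Parcel A∩Parcel B| = 70 + 19 − 8.7638 = 80.24.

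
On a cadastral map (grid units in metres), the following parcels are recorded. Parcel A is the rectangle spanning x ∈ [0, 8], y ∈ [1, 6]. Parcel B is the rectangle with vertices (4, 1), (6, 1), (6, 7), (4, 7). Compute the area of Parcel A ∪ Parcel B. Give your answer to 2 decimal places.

By inclusion–exclusion:
Individual areas: |Parcel A| = 40, |Parcel B| = 12.
|Parcel A∩Parcel B|: x∈[4,6], y∈[1,6] → 2·5 = 10.
|Parcel A ∪ Parcel B| = 52 − 10 = 42.00.

42.00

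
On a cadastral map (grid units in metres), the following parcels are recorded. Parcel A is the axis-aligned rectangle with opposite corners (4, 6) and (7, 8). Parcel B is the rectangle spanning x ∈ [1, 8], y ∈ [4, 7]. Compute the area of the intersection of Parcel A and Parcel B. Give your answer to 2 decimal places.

|Parcel A∩Parcel B|: x∈[4,7], y∈[6,7] → 3·1 = 3.

3.00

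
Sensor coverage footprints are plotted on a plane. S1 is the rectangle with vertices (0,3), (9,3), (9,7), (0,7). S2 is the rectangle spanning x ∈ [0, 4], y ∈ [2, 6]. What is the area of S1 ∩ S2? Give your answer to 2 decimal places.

12.00

|S1∩S2|: x∈[0,4], y∈[3,6] → 4·3 = 12.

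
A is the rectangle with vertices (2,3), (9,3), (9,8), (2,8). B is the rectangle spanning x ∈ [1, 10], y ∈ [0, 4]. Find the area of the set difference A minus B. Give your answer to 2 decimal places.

28.00

|A∩B|: x∈[2,9], y∈[3,4] → 7·1 = 7.
|A| = 35.
|A ∖ B| = |A| − |A∩B| = 35 − 7 = 28.00.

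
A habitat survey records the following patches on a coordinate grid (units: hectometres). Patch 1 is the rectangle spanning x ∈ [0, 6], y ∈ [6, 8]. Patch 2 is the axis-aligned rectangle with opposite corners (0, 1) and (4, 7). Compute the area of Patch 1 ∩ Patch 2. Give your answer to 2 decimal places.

4.00

|Patch 1∩Patch 2|: x∈[0,4], y∈[6,7] → 4·1 = 4.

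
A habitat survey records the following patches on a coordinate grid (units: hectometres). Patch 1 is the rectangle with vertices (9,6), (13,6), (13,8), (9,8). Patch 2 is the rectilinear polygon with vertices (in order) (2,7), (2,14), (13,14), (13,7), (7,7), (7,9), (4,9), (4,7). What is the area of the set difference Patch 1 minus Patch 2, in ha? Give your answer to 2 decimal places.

|Patch 1| = 8, |Patch 1∩Patch 2| = 4.
|Patch 1 ∖ Patch 2| = |Patch 1| − |Patch 1∩Patch 2| = 8 − 4 = 4.00.

4.00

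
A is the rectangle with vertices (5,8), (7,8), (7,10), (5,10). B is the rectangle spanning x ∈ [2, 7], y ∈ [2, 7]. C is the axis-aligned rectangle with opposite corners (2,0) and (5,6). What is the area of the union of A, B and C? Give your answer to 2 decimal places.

35.00

By inclusion–exclusion:
Individual areas: |A| = 4, |B| = 25, |C| = 18.
|A∩B| = 0 (no overlap).
|A∩C| = 0 (no overlap).
|B∩C|: x∈[2,5], y∈[2,6] → 3·4 = 12.
|A∩B∩C| = 0.
|A ∪ B ∪ C| = 47 − 12 + 0 = 35.00.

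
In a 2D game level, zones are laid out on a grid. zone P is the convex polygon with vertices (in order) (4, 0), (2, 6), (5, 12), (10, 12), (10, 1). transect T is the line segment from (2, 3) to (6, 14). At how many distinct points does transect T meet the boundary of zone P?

The segment meets the boundary at (5.273,12), (2.522,4.435).

2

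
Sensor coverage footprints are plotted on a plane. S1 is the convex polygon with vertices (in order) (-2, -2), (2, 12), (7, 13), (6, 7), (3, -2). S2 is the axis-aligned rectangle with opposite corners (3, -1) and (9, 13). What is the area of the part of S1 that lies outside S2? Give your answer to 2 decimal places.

|S1| = 75, |S1∩S2| = 32.7333.
|S1 ∖ S2| = |S1| − |S1∩S2| = 75 − 32.7333 = 42.27.

42.27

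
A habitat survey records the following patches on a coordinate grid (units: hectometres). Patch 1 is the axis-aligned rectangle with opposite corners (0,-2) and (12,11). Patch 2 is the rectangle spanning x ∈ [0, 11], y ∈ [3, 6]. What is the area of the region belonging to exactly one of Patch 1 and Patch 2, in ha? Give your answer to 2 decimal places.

123.00

|Patch 1∩Patch 2|: x∈[0,11], y∈[3,6] → 11·3 = 33.
|Patch 1 △ Patch 2| = |Patch 1| + |Patch 2| − 2·|Patch 1∩Patch 2| = 156 + 33 − 66 = 123.00.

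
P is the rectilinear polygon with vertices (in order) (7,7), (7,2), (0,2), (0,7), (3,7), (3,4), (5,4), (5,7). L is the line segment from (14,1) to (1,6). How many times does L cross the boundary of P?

3

The segment meets the boundary at (3,5.231), (5,4.462), (7,3.692).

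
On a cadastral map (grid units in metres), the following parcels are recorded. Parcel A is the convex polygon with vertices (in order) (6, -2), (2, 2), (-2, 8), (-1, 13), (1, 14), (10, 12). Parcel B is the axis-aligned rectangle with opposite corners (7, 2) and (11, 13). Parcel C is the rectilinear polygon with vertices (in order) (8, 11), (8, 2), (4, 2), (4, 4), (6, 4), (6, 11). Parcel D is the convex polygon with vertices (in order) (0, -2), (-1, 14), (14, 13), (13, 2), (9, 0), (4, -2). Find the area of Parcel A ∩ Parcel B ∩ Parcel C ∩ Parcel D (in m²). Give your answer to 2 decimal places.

The intersection is the polygon with vertices (7,2), (7,11), (8,11), (8,5), (7.143,2).
By the shoelace formula its area is 7.71.

7.71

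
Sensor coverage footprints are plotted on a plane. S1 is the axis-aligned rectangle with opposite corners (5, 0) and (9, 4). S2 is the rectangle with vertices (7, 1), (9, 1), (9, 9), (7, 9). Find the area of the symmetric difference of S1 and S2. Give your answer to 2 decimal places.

|S1∩S2|: x∈[7,9], y∈[1,4] → 2·3 = 6.
|S1 △ S2| = |S1| + |S2| − 2·|S1∩S2| = 16 + 16 − 12 = 20.00.

20.00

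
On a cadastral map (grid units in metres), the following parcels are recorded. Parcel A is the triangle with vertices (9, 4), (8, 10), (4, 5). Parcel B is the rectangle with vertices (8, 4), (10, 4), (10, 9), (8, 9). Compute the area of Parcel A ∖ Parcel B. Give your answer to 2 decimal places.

11.68

|Parcel A| = 14.5, |Parcel A∩Parcel B| = 2.8167.
|Parcel A ∖ Parcel B| = |Parcel A| − |Parcel A∩Parcel B| = 14.5 − 2.8167 = 11.68.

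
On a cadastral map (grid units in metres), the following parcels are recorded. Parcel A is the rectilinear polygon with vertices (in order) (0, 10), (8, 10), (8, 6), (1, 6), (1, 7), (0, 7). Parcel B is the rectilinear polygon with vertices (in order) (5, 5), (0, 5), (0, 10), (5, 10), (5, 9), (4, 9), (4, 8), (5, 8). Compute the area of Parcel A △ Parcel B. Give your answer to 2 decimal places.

|Parcel A| = 31, |Parcel B| = 24, |Parcel A∩Parcel B| = 18.
|Parcel A △ Parcel B| = |Parcel A| + |Parcel B| − 2·|Parcel A∩Parcel B| = 31 + 24 − 36 = 19.00.

19.00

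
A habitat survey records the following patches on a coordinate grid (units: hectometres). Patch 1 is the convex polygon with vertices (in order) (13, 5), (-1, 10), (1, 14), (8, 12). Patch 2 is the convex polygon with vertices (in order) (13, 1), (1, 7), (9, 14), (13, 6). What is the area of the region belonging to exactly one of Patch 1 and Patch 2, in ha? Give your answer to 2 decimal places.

70.90

|Patch 1| = 52.5, |Patch 2| = 76, |Patch 1∩Patch 2| = 28.7981.
|Patch 1 △ Patch 2| = |Patch 1| + |Patch 2| − 2·|Patch 1∩Patch 2| = 52.5 + 76 − 57.5962 = 70.90.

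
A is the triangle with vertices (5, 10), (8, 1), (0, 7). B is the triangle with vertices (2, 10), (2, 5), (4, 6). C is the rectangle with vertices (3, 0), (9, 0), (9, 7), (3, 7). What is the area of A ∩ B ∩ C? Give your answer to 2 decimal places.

The intersection is the polygon with vertices (4,6), (3,5.5), (3,7), (3.5,7).
By the shoelace formula its area is 1.00.

1.00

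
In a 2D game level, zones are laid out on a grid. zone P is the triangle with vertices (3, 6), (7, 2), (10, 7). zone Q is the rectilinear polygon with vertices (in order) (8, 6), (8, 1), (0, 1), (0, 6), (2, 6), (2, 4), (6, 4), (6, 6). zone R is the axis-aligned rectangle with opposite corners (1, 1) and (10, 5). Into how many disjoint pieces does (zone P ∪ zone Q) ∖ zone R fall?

2

(zone P ∪ zone Q) ∖ zone R splits into 2 disjoint pieces (area 8.8, area 6).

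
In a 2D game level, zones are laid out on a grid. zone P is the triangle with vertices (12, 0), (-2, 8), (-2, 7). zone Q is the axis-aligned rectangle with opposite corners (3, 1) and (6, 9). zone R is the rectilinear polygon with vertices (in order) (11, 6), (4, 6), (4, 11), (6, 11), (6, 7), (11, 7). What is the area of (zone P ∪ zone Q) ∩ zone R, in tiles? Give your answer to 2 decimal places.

6.00

The region (zone P ∪ zone Q) ∩ zone R is the polygon with vertices (6,9), (6,7), (6,6), (4,6), (4,9).
By the shoelace formula its area is 6.00.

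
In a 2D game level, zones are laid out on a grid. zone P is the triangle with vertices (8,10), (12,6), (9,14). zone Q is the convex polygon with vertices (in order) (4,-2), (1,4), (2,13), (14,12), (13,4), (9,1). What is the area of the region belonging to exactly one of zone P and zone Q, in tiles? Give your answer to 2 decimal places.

|zone P| = 10, |zone Q| = 140, |zone P∩zone Q| = 9.2078.
|zone P △ zone Q| = |zone P| + |zone Q| − 2·|zone P∩zone Q| = 10 + 140 − 18.4156 = 131.58.

131.58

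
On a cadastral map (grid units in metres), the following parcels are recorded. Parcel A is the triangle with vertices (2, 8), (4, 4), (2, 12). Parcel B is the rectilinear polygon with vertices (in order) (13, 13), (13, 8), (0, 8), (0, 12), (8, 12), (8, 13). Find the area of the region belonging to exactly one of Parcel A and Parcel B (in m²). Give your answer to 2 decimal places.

57.00

|Parcel A| = 4, |Parcel B| = 57, |Parcel A∩Parcel B| = 2.
|Parcel A △ Parcel B| = |Parcel A| + |Parcel B| − 2·|Parcel A∩Parcel B| = 4 + 57 − 4 = 57.00.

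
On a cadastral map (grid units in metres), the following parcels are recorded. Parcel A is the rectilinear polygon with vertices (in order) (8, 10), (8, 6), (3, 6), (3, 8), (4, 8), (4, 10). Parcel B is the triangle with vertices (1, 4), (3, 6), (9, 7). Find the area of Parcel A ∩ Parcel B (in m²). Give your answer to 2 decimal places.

1.56

The intersection is the polygon with vertices (8,6.625), (6.333,6), (3,6), (8,6.833).
By the shoelace formula its area is 1.56.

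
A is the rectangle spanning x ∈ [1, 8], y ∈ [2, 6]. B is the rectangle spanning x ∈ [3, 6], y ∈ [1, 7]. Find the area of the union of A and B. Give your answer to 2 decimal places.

By inclusion–exclusion:
Individual areas: |A| = 28, |B| = 18.
|A∩B|: x∈[3,6], y∈[2,6] → 3·4 = 12.
|A ∪ B| = 46 − 12 = 34.00.

34.00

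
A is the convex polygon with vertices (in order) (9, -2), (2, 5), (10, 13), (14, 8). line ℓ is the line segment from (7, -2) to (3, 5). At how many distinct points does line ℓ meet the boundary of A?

1

The segment meets the boundary at (4.333,2.667).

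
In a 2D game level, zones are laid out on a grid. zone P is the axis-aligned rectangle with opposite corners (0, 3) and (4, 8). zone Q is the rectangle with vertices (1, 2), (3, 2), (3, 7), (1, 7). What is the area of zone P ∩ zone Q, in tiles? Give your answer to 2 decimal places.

8.00

|zone P∩zone Q|: x∈[1,3], y∈[3,7] → 2·4 = 8.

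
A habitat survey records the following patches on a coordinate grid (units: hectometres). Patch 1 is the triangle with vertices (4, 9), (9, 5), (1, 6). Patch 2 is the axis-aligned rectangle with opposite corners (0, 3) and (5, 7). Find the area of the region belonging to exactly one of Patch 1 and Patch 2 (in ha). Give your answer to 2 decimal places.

24.50

|Patch 1| = 13.5, |Patch 2| = 20, |Patch 1∩Patch 2| = 4.5.
|Patch 1 △ Patch 2| = |Patch 1| + |Patch 2| − 2·|Patch 1∩Patch 2| = 13.5 + 20 − 9 = 24.50.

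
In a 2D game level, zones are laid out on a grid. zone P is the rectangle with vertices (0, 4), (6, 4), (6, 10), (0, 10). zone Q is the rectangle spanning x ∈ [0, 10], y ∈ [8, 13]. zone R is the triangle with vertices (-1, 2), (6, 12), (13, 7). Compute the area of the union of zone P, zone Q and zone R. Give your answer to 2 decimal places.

By inclusion–exclusion:
Individual areas: |zone P| = 36, |zone Q| = 50, |zone R| = 52.5.
|zone P∩zone Q|: x∈[0,6], y∈[8,10] → 6·2 = 12.
|zone P∩zone R| = 20.65.
|zone Q∩zone R| = 15.8857.
|zone P∩zone Q∩zone R| = 4.2.
|zone P ∪ zone Q ∪ zone R| = 138.5 − 48.5357 + 4.2 = 94.16.

94.16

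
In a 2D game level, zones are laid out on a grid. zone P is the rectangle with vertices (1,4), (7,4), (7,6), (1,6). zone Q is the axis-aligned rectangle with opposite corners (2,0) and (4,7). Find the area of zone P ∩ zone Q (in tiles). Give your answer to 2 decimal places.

4.00

|zone P∩zone Q|: x∈[2,4], y∈[4,6] → 2·2 = 4.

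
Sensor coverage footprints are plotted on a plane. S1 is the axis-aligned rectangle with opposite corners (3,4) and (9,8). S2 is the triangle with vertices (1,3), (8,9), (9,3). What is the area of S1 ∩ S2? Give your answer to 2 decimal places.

The intersection is the polygon with vertices (8.167,8), (8.833,4), (3,4), (3,4.714), (6.833,8).
By the shoelace formula its area is 15.70.

15.70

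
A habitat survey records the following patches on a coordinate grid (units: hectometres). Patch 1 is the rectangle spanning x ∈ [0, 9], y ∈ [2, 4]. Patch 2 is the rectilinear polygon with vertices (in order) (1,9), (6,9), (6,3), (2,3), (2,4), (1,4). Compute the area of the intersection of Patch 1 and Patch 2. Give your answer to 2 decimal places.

4.00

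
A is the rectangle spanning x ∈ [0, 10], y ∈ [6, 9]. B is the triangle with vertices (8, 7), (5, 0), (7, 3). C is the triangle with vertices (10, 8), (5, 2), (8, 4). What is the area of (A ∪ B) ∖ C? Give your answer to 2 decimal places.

|A ∪ B| = 32.4107.
|(A ∪ B) ∩ C| = 1.502.
|(A ∪ B) ∖ C| = 32.4107 − 1.502 = 30.91.

30.91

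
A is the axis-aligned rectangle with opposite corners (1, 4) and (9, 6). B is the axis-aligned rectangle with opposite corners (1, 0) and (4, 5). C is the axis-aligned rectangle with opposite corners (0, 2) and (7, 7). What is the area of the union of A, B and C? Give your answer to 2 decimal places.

45.00

By inclusion–exclusion:
Individual areas: |A| = 16, |B| = 15, |C| = 35.
|A∩B|: x∈[1,4], y∈[4,5] → 3·1 = 3.
|A∩C|: x∈[1,7], y∈[4,6] → 6·2 = 12.
|B∩C|: x∈[1,4], y∈[2,5] → 3·3 = 9.
|A∩B∩C| = 3.
|A ∪ B ∪ C| = 66 − 24 + 3 = 45.00.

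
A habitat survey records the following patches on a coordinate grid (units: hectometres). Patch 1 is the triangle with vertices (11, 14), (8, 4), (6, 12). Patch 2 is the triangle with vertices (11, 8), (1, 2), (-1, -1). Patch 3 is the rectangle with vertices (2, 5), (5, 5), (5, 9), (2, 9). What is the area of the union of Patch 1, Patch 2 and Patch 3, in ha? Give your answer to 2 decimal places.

By inclusion–exclusion:
Individual areas: |Patch 1| = 22, |Patch 2| = 9, |Patch 3| = 12.
|Patch 1∩Patch 2| = 0.4963.
|Patch 1∩Patch 3| = 0.
|Patch 2∩Patch 3| = 0.
|Patch 1∩Patch 2∩Patch 3| = 0.
|Patch 1 ∪ Patch 2 ∪ Patch 3| = 43 − 0.4963 + 0 = 42.50.

42.50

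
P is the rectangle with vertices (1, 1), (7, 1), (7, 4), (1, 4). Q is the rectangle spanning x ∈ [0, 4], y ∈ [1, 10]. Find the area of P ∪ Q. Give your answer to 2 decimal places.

By inclusion–exclusion:
Individual areas: |P| = 18, |Q| = 36.
|P∩Q|: x∈[1,4], y∈[1,4] → 3·3 = 9.
|P ∪ Q| = 54 − 9 = 45.00.

45.00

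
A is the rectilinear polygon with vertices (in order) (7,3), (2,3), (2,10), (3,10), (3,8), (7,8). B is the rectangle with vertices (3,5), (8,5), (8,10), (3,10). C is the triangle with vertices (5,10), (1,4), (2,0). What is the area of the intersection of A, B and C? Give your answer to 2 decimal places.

The intersection is the polygon with vertices (3,5), (3,7), (3.667,8), (4.4,8), (3.5,5).
By the shoelace formula its area is 2.52.

2.52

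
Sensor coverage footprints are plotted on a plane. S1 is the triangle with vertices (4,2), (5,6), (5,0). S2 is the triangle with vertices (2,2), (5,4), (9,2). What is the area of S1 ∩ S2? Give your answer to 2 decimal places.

1.40

The intersection is the polygon with vertices (4.4,3.6), (5,4), (5,2), (4,2).
By the shoelace formula its area is 1.40.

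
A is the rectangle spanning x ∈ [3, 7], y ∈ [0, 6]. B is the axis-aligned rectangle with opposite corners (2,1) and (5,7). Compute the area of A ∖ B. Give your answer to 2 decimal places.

14.00

|A∩B|: x∈[3,5], y∈[1,6] → 2·5 = 10.
|A| = 24.
|A ∖ B| = |A| − |A∩B| = 24 − 10 = 14.00.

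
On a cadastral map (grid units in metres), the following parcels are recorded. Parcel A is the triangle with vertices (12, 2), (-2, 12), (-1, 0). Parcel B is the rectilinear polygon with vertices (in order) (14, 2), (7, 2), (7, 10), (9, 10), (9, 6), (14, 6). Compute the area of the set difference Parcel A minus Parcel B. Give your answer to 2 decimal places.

|Parcel A| = 79, |Parcel A∩Parcel B| = 8.9286.
|Parcel A ∖ Parcel B| = |Parcel A| − |Parcel A∩Parcel B| = 79 − 8.9286 = 70.07.

70.07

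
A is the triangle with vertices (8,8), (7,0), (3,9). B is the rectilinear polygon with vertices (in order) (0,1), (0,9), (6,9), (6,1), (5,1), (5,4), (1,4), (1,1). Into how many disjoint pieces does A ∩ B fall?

1

A ∩ B is a single connected region.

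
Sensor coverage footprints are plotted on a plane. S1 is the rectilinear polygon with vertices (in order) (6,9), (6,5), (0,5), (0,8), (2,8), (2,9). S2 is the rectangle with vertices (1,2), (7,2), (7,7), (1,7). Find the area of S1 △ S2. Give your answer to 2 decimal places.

32.00

|S1| = 22, |S2| = 30, |S1∩S2| = 10.
|S1 △ S2| = |S1| + |S2| − 2·|S1∩S2| = 22 + 30 − 20 = 32.00.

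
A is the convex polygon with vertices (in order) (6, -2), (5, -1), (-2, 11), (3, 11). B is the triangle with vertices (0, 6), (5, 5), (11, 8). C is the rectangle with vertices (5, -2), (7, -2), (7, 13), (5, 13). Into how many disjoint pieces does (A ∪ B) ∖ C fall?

(A ∪ B) ∖ C splits into 2 disjoint pieces (area 34.9559, area 2.5455).

2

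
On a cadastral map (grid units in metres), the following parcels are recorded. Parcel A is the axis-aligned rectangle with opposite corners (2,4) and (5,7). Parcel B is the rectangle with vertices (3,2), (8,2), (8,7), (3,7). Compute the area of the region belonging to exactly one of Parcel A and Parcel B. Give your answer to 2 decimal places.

22.00

|Parcel A∩Parcel B|: x∈[3,5], y∈[4,7] → 2·3 = 6.
|Parcel A △ Parcel B| = |Parcel A| + |Parcel B| − 2·|Parcel A∩Parcel B| = 9 + 25 − 12 = 22.00.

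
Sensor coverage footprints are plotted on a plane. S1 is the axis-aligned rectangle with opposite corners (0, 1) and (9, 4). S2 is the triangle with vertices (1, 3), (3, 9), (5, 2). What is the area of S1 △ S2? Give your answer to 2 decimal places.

29.48

|S1| = 27, |S2| = 13, |S1∩S2| = 5.2619.
|S1 △ S2| = |S1| + |S2| − 2·|S1∩S2| = 27 + 13 − 10.5238 = 29.48.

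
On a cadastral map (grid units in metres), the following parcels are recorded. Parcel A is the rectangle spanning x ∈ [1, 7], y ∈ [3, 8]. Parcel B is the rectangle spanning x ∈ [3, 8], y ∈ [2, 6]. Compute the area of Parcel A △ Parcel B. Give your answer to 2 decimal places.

|Parcel A∩Parcel B|: x∈[3,7], y∈[3,6] → 4·3 = 12.
|Parcel A △ Parcel B| = |Parcel A| + |Parcel B| − 2·|Parcel A∩Parcel B| = 30 + 20 − 24 = 26.00.

26.00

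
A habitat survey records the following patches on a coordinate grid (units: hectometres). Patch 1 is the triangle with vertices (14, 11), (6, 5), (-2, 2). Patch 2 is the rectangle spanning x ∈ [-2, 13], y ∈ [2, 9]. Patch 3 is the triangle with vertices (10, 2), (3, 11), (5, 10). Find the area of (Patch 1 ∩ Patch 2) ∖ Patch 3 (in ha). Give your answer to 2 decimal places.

10.50

|Patch 1 ∩ Patch 2| = 11.1111.
|(Patch 1 ∩ Patch 2) ∩ Patch 3| = 0.6089.
|(Patch 1 ∩ Patch 2) ∖ Patch 3| = 11.1111 − 0.6089 = 10.50.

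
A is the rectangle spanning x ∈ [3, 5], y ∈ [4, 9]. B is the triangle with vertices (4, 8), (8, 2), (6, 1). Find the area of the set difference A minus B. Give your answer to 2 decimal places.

9.00

|A| = 10, |A∩B| = 1.
|A ∖ B| = |A| − |A∩B| = 10 − 1 = 9.00.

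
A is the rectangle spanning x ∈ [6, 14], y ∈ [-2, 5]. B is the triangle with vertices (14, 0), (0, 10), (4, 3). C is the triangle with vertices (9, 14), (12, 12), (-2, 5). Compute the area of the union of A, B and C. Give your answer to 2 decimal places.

95.06

By inclusion–exclusion:
Individual areas: |A| = 56, |B| = 29, |C| = 24.5.
|A∩B| = 12.9.
|A∩C| = 0.
|B∩C| = 1.544.
|A∩B∩C| = 0.
|A ∪ B ∪ C| = 109.5 − 14.444 + 0 = 95.06.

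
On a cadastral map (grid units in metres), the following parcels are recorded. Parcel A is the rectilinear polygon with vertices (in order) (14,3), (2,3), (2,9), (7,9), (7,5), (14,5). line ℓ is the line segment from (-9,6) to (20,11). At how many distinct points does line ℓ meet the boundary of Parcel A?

The segment meets the boundary at (7,8.759), (2,7.897).

2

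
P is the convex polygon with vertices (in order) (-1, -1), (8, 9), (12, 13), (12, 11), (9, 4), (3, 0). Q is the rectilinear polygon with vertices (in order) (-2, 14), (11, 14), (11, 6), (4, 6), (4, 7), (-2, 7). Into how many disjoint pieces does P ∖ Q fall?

2

P ∖ Q splits into 2 disjoint pieces (area 28.8071, area 2.6667).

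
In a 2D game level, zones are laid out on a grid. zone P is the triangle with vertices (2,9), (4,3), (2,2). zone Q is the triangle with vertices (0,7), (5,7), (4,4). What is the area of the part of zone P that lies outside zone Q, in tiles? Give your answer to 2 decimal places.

|zone P| = 7, |zone P∩zone Q| = 2.0556.
|zone P ∖ zone Q| = |zone P| − |zone P∩zone Q| = 7 − 2.0556 = 4.94.

4.94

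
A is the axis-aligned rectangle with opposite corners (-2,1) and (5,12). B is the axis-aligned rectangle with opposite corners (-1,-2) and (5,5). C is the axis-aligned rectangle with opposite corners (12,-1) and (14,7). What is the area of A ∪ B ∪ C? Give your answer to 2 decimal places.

By inclusion–exclusion:
Individual areas: |A| = 77, |B| = 42, |C| = 16.
|A∩B|: x∈[-1,5], y∈[1,5] → 6·4 = 24.
|A∩C| = 0 (no overlap).
|B∩C| = 0 (no overlap).
|A∩B∩C| = 0.
|A ∪ B ∪ C| = 135 − 24 + 0 = 111.00.

111.00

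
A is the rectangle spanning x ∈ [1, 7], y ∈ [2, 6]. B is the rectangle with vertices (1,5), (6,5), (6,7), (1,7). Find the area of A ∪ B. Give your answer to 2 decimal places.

By inclusion–exclusion:
Individual areas: |A| = 24, |B| = 10.
|A∩B|: x∈[1,6], y∈[5,6] → 5·1 = 5.
|A ∪ B| = 34 − 5 = 29.00.

29.00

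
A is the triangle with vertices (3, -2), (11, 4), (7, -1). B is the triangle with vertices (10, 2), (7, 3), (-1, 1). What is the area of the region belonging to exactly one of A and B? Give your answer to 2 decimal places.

14.20

|A| = 8, |B| = 7, |A∩B| = 0.3992.
|A △ B| = |A| + |B| − 2·|A∩B| = 8 + 7 − 0.7984 = 14.20.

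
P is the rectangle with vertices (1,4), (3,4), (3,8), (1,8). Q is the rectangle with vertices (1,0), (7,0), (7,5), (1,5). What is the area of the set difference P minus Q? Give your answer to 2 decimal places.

|P∩Q|: x∈[1,3], y∈[4,5] → 2·1 = 2.
|P| = 8.
|P ∖ Q| = |P| − |P∩Q| = 8 − 2 = 6.00.

6.00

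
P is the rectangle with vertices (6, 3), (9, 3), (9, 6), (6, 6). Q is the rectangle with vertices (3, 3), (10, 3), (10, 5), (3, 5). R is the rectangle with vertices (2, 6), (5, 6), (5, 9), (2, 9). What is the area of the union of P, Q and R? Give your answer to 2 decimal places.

By inclusion–exclusion:
Individual areas: |P| = 9, |Q| = 14, |R| = 9.
|P∩Q|: x∈[6,9], y∈[3,5] → 3·2 = 6.
|P∩R| = 0 (no overlap).
|Q∩R| = 0 (no overlap).
|P∩Q∩R| = 0.
|P ∪ Q ∪ R| = 32 − 6 + 0 = 26.00.

26.00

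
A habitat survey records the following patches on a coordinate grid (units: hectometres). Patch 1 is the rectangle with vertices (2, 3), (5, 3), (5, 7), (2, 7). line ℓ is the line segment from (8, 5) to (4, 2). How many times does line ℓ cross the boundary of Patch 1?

The segment lies entirely outside Patch 1 and never meets its boundary.

0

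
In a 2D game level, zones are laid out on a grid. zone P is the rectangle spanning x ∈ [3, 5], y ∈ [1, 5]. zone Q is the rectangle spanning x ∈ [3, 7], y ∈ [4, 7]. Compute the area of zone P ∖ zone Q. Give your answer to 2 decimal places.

|zone P∩zone Q|: x∈[3,5], y∈[4,5] → 2·1 = 2.
|zone P| = 8.
|zone P ∖ zone Q| = |zone P| − |zone P∩zone Q| = 8 − 2 = 6.00.

6.00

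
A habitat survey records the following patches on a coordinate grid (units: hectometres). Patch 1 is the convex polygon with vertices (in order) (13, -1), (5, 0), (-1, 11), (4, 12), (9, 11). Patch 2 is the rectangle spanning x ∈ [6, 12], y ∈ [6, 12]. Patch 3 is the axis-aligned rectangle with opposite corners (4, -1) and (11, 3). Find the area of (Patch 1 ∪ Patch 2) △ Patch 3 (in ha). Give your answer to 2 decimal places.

|Patch 1 ∪ Patch 2| = 121.9333.
|(Patch 1 ∪ Patch 2) ∩ Patch 3| = 22.3333.
|(Patch 1 ∪ Patch 2) △ Patch 3| = 121.9333 + 28 − 44.6667 = 105.27.

105.27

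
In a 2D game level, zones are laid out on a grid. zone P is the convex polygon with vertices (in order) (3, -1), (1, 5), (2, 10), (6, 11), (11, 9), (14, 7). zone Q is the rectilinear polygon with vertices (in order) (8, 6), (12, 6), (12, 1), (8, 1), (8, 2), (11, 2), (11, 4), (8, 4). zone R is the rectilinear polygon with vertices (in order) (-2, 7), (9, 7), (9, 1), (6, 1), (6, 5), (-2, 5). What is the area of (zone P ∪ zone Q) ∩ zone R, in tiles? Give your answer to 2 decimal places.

|zone P ∪ zone Q| = 94.142.
|(zone P ∪ zone Q) ∩ zone R| = 24.78.

24.78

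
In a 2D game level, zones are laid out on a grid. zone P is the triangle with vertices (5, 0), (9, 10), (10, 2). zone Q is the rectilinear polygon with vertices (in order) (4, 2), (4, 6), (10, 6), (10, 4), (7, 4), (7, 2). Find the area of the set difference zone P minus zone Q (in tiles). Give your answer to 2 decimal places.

14.15

|zone P| = 21, |zone P∩zone Q| = 6.85.
|zone P ∖ zone Q| = |zone P| − |zone P∩zone Q| = 21 − 6.85 = 14.15.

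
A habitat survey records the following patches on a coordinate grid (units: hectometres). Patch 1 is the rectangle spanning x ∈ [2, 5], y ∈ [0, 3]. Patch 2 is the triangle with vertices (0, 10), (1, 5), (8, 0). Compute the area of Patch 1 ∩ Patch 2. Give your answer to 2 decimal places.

The intersection is the polygon with vertices (5,3), (5,2.143), (3.8,3).
By the shoelace formula its area is 0.51.

0.51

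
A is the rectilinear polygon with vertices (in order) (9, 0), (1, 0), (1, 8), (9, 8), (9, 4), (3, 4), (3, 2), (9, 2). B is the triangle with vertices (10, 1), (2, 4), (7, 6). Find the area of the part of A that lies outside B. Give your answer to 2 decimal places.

|A| = 52, |A∩B| = 6.9083.
|A ∖ B| = |A| − |A∩B| = 52 − 6.9083 = 45.09.

45.09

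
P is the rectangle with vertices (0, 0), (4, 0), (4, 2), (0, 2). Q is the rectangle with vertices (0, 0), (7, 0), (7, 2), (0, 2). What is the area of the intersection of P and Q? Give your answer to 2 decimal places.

|P∩Q|: x∈[0,4], y∈[0,2] → 4·2 = 8.

8.00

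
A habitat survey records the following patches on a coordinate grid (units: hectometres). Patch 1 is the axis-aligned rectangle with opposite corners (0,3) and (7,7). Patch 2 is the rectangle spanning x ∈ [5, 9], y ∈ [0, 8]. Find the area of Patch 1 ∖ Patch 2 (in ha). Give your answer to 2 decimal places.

|Patch 1∩Patch 2|: x∈[5,7], y∈[3,7] → 2·4 = 8.
|Patch 1| = 28.
|Patch 1 ∖ Patch 2| = |Patch 1| − |Patch 1∩Patch 2| = 28 − 8 = 20.00.

20.00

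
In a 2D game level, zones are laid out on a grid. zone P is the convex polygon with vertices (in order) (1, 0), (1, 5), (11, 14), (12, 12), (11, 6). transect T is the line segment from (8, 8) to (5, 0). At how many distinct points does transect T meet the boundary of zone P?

1

The segment meets the boundary at (6.161,3.097).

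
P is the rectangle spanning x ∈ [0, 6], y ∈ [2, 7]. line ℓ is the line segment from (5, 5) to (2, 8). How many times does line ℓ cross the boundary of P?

1

The segment meets the boundary at (3,7).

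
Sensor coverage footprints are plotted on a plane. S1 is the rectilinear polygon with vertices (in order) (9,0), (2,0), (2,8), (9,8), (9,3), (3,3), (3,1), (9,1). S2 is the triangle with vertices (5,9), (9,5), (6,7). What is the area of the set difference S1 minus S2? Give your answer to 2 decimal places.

42.25

|S1| = 44, |S1∩S2| = 1.75.
|S1 ∖ S2| = |S1| − |S1∩S2| = 44 − 1.75 = 42.25.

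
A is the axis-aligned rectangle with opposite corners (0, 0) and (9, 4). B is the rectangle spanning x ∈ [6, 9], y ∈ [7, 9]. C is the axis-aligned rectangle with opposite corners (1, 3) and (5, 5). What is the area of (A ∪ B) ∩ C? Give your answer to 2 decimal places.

4.00

The region (A ∪ B) ∩ C is the polygon with vertices (5,4), (5,3), (1,3), (1,4).
By the shoelace formula its area is 4.00.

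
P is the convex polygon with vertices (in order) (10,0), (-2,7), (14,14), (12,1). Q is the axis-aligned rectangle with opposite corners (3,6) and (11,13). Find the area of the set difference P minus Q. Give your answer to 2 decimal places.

|P| = 110, |P∩Q| = 39.5.
|P ∖ Q| = |P| − |P∩Q| = 110 − 39.5 = 70.50.

70.50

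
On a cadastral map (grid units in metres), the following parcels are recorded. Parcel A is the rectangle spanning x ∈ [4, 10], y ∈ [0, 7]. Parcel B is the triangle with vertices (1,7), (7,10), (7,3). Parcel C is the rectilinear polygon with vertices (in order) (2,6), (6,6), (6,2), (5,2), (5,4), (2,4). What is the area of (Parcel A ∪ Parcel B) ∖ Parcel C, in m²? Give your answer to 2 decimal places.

|Parcel A ∪ Parcel B| = 54.
|(Parcel A ∪ Parcel B) ∩ Parcel C| = 6.75.
|(Parcel A ∪ Parcel B) ∖ Parcel C| = 54 − 6.75 = 47.25.

47.25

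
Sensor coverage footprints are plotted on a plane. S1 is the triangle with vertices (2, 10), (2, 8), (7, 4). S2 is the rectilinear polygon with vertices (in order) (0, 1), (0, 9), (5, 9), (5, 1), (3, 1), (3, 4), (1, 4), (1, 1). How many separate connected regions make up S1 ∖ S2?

2

S1 ∖ S2 splits into 2 disjoint pieces (area 0.4167, area 0.8).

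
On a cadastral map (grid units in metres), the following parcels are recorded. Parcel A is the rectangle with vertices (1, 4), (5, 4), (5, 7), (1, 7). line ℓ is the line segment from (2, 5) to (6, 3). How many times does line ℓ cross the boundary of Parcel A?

The segment meets the boundary at (4,4).

1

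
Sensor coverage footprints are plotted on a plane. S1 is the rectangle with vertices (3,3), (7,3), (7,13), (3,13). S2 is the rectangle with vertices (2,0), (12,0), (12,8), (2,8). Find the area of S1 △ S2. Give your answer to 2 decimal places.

80.00

|S1∩S2|: x∈[3,7], y∈[3,8] → 4·5 = 20.
|S1 △ S2| = |S1| + |S2| − 2·|S1∩S2| = 40 + 80 − 40 = 80.00.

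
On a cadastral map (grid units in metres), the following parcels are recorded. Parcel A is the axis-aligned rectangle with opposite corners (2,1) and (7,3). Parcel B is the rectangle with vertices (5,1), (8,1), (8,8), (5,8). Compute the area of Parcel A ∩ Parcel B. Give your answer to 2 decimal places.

|Parcel A∩Parcel B|: x∈[5,7], y∈[1,3] → 2·2 = 4.

4.00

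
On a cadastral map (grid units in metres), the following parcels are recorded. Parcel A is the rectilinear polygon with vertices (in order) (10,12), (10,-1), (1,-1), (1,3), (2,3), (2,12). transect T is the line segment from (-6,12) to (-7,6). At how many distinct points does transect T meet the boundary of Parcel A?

The segment lies entirely outside Parcel A and never meets its boundary.

0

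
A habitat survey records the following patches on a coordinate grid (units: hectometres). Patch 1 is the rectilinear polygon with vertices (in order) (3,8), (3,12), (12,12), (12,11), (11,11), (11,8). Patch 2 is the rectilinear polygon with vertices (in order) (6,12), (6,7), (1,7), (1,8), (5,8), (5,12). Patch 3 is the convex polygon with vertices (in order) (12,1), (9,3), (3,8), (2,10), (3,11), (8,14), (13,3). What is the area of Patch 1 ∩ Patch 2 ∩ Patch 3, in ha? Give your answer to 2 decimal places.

4.00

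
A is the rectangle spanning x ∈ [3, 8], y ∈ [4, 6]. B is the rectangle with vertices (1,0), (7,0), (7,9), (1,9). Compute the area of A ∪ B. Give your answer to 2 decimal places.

56.00

By inclusion–exclusion:
Individual areas: |A| = 10, |B| = 54.
|A∩B|: x∈[3,7], y∈[4,6] → 4·2 = 8.
|A ∪ B| = 64 − 8 = 56.00.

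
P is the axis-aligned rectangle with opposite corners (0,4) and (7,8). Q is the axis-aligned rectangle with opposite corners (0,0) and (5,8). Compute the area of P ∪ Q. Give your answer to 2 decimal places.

By inclusion–exclusion:
Individual areas: |P| = 28, |Q| = 40.
|P∩Q|: x∈[0,5], y∈[4,8] → 5·4 = 20.
|P ∪ Q| = 68 − 20 = 48.00.

48.00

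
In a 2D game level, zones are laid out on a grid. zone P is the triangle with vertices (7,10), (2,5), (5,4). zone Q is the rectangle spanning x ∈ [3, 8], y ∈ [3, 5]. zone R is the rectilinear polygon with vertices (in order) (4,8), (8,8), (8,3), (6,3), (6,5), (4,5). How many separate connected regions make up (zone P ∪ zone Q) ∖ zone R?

(zone P ∪ zone Q) ∖ zone R splits into 2 disjoint pieces (area 8.1667, area 1.3333).

2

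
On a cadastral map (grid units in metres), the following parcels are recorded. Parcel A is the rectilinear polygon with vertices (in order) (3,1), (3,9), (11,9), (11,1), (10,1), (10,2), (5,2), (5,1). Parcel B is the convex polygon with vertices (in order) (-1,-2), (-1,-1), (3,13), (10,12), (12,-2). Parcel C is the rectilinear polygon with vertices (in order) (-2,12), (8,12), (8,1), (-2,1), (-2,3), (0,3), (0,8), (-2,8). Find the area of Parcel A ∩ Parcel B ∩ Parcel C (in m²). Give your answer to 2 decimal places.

The intersection is the polygon with vertices (8,9), (8,2), (5,2), (5,1), (3,1), (3,9).
By the shoelace formula its area is 37.00.

37.00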